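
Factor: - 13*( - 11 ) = 143 = 11^1 * 13^1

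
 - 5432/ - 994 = 5 + 33/71 = 5.46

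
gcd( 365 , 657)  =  73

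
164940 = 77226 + 87714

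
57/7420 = 57/7420 = 0.01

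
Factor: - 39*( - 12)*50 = 2^3 *3^2*5^2 *13^1 = 23400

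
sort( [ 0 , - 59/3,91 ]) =[ - 59/3, 0,91] 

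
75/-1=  - 75/1  =  - 75.00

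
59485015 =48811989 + 10673026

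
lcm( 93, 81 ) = 2511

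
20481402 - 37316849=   -  16835447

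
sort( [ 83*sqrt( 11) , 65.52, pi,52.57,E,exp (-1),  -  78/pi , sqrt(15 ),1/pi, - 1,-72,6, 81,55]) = [ - 72 , - 78/pi ,- 1,1/pi,exp (-1 ),E , pi, sqrt ( 15),6, 52.57,55,65.52,  81,83 *sqrt( 11 )]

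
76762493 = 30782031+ 45980462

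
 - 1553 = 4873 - 6426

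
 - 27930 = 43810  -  71740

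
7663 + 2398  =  10061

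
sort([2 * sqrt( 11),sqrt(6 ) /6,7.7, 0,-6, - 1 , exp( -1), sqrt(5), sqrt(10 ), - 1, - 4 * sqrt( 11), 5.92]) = [ - 4*sqrt( 11 ), - 6, - 1, -1,  0, exp ( - 1 ),sqrt( 6) /6,sqrt(5), sqrt(10),5.92,2* sqrt( 11 ), 7.7]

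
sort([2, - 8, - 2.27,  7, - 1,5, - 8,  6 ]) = [ - 8,-8, -2.27 ,  -  1,2, 5,6, 7] 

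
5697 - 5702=  -  5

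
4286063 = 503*8521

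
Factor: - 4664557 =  - 19^1 *383^1*641^1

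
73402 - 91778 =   -  18376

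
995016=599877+395139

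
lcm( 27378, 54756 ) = 54756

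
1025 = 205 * 5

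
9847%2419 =171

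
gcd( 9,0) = 9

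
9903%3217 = 252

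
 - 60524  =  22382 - 82906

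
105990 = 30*3533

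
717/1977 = 239/659 = 0.36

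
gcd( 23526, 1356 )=6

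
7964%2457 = 593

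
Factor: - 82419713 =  - 82419713^1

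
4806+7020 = 11826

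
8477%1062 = 1043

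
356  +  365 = 721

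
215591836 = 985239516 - 769647680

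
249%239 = 10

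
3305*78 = 257790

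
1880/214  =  940/107=8.79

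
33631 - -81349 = 114980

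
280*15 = 4200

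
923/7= 923/7 = 131.86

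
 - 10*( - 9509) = 95090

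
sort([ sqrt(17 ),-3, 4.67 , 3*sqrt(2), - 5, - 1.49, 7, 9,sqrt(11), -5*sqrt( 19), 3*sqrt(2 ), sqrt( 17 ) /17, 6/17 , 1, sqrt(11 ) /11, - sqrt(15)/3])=[ - 5*sqrt ( 19), -5, - 3, - 1.49, - sqrt(15 )/3, sqrt ( 17 )/17,sqrt( 11 )/11,  6/17, 1, sqrt(11), sqrt (17), 3 * sqrt(2 ), 3* sqrt(2 ),  4.67, 7,  9]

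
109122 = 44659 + 64463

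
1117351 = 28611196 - 27493845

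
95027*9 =855243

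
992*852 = 845184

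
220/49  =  4+24/49 = 4.49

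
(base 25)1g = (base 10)41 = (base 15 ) 2B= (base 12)35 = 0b101001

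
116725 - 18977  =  97748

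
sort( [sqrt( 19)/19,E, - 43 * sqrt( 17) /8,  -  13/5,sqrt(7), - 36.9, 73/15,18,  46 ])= [ - 36.9,-43*sqrt(17 )/8, - 13/5,sqrt(19)/19, sqrt ( 7),E,  73/15,18,46 ]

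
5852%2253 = 1346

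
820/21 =39 + 1/21 = 39.05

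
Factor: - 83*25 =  - 5^2*83^1 = -2075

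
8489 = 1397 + 7092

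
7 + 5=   12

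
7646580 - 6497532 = 1149048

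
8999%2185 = 259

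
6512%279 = 95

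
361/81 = 361/81= 4.46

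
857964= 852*1007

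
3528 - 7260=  - 3732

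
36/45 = 4/5 = 0.80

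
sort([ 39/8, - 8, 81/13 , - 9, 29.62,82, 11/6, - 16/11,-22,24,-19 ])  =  [ - 22, - 19,- 9, - 8, - 16/11,11/6,39/8,81/13,24,29.62,82]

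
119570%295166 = 119570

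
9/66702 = 3/22234=0.00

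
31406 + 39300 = 70706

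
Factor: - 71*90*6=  - 38340 =- 2^2*3^3*5^1*71^1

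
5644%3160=2484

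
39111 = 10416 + 28695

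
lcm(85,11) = 935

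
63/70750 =63/70750 = 0.00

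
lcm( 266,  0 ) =0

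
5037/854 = 5 + 767/854 = 5.90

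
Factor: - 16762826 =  - 2^1*19^1*441127^1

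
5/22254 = 5/22254 = 0.00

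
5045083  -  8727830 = -3682747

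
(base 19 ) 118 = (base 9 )471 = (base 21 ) IA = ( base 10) 388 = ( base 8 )604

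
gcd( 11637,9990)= 27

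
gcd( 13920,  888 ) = 24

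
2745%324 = 153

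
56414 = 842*67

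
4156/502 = 8 + 70/251 = 8.28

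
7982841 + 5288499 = 13271340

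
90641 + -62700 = 27941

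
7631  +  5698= 13329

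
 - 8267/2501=-4+1737/2501  =  - 3.31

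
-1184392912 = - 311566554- 872826358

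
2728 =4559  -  1831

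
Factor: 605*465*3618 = 2^1*3^4*5^2 * 11^2*31^1*67^1  =  1017833850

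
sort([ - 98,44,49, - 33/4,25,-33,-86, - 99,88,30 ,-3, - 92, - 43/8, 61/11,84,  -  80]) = [ - 99,-98,- 92,  -  86, - 80, - 33, - 33/4, - 43/8, - 3,61/11, 25,30,44,49,84,88 ]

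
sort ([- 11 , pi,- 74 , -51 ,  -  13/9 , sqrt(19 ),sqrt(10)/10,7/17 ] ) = [  -  74,-51,- 11, -13/9,sqrt( 10)/10, 7/17 , pi,sqrt( 19)] 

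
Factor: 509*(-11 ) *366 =-2^1*3^1*11^1*61^1*509^1= - 2049234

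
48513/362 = 134 + 5/362 = 134.01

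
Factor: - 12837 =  - 3^1*11^1* 389^1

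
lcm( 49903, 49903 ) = 49903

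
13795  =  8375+5420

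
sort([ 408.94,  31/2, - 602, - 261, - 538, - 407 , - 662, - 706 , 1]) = [ - 706 , - 662, - 602, -538, - 407 , - 261, 1, 31/2,  408.94]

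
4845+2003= 6848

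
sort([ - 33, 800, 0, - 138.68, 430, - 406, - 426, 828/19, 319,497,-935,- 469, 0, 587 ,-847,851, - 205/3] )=[ - 935, - 847, - 469, - 426 , - 406, - 138.68, - 205/3, - 33 , 0,0, 828/19,319,430, 497, 587, 800,  851]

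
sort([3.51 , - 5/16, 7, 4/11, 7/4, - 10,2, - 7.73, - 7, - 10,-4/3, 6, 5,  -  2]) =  [ - 10 , - 10,  -  7.73, - 7, - 2, - 4/3, -5/16, 4/11, 7/4, 2,3.51, 5 , 6, 7] 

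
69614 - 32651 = 36963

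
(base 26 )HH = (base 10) 459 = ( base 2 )111001011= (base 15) 209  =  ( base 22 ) kj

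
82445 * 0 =0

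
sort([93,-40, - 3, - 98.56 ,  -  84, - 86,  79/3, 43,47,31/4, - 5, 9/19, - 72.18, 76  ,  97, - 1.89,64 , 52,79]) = [  -  98.56, - 86, - 84,-72.18, - 40, - 5 ,-3, - 1.89,9/19,  31/4,79/3, 43, 47,52,64 , 76,79,93,97]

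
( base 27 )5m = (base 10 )157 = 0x9D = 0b10011101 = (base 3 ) 12211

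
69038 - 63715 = 5323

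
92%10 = 2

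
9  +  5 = 14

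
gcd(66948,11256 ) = 84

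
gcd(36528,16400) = 16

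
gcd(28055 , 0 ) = 28055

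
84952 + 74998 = 159950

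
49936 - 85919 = - 35983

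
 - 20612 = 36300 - 56912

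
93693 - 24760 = 68933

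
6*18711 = 112266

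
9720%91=74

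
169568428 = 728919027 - 559350599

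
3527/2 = 3527/2   =  1763.50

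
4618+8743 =13361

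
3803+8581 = 12384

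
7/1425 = 7/1425 = 0.00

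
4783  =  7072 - 2289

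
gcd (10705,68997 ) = 1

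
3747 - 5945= - 2198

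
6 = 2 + 4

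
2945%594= 569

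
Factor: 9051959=7^1 * 1293137^1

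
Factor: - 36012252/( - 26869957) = 2^2 * 3^1*23^( - 1)*59^( - 1) * 19801^ (- 1)*3001021^1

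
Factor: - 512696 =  - 2^3*19^1*3373^1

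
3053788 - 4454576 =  - 1400788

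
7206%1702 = 398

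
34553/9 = 34553/9 = 3839.22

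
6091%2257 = 1577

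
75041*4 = 300164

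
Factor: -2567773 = -13^1 *197521^1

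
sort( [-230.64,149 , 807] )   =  [ - 230.64,  149,807 ] 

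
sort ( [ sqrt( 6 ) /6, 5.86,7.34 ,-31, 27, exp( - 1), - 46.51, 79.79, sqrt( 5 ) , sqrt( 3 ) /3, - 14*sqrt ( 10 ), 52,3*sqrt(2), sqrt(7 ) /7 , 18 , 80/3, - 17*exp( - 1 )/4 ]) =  [ - 46.51 ,  -  14*sqrt( 10), - 31, - 17*exp( - 1) /4,exp( - 1),sqrt(7) /7, sqrt( 6) /6,sqrt( 3 )/3, sqrt( 5)  ,  3*sqrt( 2) , 5.86,7.34 , 18 , 80/3, 27 , 52,79.79 ]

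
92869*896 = 83210624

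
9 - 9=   0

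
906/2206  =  453/1103= 0.41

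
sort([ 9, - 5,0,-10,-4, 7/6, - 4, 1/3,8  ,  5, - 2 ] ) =[ -10,-5, - 4,-4,-2,0, 1/3, 7/6 , 5,  8,9]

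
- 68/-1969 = 68/1969  =  0.03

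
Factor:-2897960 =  - 2^3*5^1*13^1*5573^1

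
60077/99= 60077/99 = 606.84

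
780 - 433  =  347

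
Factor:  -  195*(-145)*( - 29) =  - 3^1 * 5^2*13^1*29^2= - 819975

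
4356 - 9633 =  - 5277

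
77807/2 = 77807/2  =  38903.50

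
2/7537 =2/7537 = 0.00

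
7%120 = 7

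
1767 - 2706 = -939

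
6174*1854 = 11446596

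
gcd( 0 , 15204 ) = 15204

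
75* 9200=690000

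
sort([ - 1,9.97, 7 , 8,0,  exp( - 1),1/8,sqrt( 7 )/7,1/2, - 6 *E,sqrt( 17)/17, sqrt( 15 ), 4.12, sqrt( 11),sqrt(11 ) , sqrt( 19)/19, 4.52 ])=[-6*E, - 1,0,1/8,sqrt( 19) /19,sqrt(17)/17,exp( - 1),sqrt(7)/7 , 1/2,sqrt( 11), sqrt(  11 ),sqrt( 15 ), 4.12,4.52,7,8, 9.97] 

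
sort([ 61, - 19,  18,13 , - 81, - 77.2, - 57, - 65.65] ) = [  -  81, - 77.2, - 65.65, - 57, - 19 , 13,18, 61] 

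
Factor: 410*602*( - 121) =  - 2^2*5^1 * 7^1 * 11^2* 41^1 * 43^1 = - 29865220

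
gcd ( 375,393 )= 3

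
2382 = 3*794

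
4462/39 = 114  +  16/39 = 114.41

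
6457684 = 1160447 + 5297237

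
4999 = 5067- 68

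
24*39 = 936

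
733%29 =8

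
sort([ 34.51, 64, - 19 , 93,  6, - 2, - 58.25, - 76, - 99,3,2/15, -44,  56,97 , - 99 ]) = [-99, - 99, - 76 , - 58.25,-44 ,-19, - 2,2/15 , 3,6,34.51 , 56, 64,93, 97 ] 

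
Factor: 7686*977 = 2^1*3^2*7^1*61^1*977^1=7509222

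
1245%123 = 15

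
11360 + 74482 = 85842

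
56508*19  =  1073652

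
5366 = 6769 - 1403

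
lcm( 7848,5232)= 15696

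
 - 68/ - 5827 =68/5827 = 0.01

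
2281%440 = 81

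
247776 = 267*928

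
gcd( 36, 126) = 18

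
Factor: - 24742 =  - 2^1*89^1*139^1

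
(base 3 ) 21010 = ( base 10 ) 192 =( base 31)66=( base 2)11000000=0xC0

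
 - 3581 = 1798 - 5379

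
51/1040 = 51/1040 = 0.05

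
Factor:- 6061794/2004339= - 2020598/668113 = - 2^1*727^( - 1 ) * 911^1*919^( - 1) * 1109^1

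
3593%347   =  123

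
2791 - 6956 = - 4165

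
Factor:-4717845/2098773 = -3^3*5^1*11^1* 23^(-1)*353^1*10139^( - 1) = -  524205/233197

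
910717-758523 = 152194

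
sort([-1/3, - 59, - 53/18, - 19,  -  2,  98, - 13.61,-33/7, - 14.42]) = [-59, - 19, - 14.42 ,-13.61,- 33/7,  -  53/18, - 2,- 1/3, 98] 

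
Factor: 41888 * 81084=2^7*3^1*7^1 * 11^1*17^1*29^1*233^1 = 3396446592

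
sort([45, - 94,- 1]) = [-94, - 1,45 ]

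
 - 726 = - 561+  - 165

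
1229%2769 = 1229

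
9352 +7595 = 16947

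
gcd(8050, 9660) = 1610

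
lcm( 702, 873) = 68094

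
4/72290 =2/36145=   0.00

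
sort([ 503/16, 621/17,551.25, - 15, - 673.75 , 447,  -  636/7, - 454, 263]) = [ - 673.75, - 454,- 636/7,-15, 503/16, 621/17, 263,  447,551.25]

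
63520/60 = 1058 + 2/3 = 1058.67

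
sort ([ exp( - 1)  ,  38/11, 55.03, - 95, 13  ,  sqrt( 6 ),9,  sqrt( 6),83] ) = [ - 95 , exp( - 1), sqrt ( 6), sqrt( 6 ),38/11, 9, 13,55.03,83]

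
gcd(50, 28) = 2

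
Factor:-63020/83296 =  -2^(-3)*5^1 *19^( - 1 )*23^1 = - 115/152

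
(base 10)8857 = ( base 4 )2022121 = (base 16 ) 2299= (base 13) 4054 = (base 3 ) 110011001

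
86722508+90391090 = 177113598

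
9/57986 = 9/57986 = 0.00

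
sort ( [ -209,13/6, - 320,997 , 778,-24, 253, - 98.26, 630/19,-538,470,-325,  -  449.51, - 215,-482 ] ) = [ - 538,-482,  -  449.51, - 325,-320,-215,-209, - 98.26, - 24,  13/6, 630/19, 253, 470,778, 997] 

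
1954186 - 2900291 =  - 946105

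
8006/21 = 381 + 5/21 = 381.24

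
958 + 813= 1771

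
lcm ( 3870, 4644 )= 23220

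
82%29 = 24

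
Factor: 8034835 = 5^1*1606967^1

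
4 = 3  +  1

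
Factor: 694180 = 2^2*5^1*61^1 * 569^1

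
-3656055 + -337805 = - 3993860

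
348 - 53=295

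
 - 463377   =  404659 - 868036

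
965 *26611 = 25679615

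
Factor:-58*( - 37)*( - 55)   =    -  118030 = -2^1*5^1*11^1*29^1 * 37^1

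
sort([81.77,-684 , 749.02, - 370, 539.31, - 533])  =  [  -  684, - 533, - 370, 81.77,  539.31, 749.02]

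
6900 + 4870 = 11770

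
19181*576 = 11048256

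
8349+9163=17512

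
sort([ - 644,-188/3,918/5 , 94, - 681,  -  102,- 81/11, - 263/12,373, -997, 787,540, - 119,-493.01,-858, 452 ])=[ - 997,  -  858,  -  681, - 644,-493.01, - 119,-102 ,-188/3,-263/12, - 81/11,94, 918/5,373,452 , 540,787 ] 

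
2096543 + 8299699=10396242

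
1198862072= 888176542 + 310685530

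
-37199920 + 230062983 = 192863063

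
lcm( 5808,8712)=17424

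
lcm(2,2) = 2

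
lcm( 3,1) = 3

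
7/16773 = 7/16773 = 0.00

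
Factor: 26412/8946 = 2^1*3^( - 1 )*7^( - 1)*31^1 = 62/21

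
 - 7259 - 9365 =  - 16624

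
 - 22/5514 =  - 11/2757 = - 0.00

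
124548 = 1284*97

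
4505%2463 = 2042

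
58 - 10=48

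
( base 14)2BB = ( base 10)557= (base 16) 22D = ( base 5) 4212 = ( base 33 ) gt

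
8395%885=430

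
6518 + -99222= - 92704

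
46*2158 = 99268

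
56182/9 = 6242 + 4/9  =  6242.44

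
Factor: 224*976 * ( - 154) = - 2^10*7^2*11^1*61^1 = -  33668096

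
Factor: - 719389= - 11^1*17^1 * 3847^1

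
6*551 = 3306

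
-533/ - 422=533/422 = 1.26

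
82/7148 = 41/3574 = 0.01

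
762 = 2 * 381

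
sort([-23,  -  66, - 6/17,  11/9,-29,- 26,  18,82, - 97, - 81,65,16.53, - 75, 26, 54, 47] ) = [  -  97,-81, - 75, - 66,- 29, - 26, - 23,-6/17, 11/9,16.53, 18, 26, 47, 54 , 65 , 82 ]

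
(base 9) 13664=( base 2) 10010001001100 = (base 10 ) 9292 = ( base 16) 244C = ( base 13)42ca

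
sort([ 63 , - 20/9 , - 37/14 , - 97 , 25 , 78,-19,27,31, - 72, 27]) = [ - 97,  -  72, - 19 , - 37/14,-20/9, 25, 27, 27,31, 63,78]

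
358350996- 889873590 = -531522594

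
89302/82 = 1089 + 2/41 = 1089.05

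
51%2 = 1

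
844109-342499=501610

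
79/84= 79/84 = 0.94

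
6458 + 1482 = 7940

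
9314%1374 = 1070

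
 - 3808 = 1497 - 5305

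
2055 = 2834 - 779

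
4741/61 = 77 + 44/61 = 77.72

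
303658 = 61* 4978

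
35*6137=214795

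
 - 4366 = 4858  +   - 9224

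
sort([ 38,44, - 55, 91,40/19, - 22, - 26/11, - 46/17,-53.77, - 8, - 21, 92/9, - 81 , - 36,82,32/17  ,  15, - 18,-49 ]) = [ - 81,-55,-53.77, - 49, - 36, - 22, - 21, - 18, - 8, - 46/17, - 26/11, 32/17,40/19,92/9, 15,38,44,82,91]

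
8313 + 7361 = 15674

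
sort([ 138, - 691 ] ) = [-691, 138 ]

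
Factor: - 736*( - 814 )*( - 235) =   -  140789440 = - 2^6 * 5^1*11^1*23^1*37^1 *47^1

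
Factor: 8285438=2^1*7^1*107^1*5531^1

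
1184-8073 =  - 6889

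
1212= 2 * 606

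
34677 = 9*3853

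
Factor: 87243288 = 2^3 * 3^1 * 11^1 * 19^1*17393^1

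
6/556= 3/278=0.01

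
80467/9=80467/9 =8940.78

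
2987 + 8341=11328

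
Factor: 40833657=3^2 * 1367^1*3319^1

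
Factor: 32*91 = 2^5 * 7^1*13^1 = 2912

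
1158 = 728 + 430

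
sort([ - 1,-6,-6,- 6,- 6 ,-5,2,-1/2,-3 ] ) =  [-6,-6, -6,-6,  -  5, - 3,  -  1,-1/2  ,  2 ] 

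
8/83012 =2/20753 = 0.00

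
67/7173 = 67/7173 =0.01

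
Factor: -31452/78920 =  - 7863/19730 = - 2^ ( - 1)*3^1*5^ ( - 1)*1973^ (  -  1)*2621^1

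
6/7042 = 3/3521 = 0.00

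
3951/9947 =3951/9947  =  0.40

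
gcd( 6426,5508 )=918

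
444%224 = 220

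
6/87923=6/87923= 0.00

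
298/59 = 298/59 = 5.05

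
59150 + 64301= 123451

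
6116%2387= 1342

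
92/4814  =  46/2407 = 0.02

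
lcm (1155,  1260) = 13860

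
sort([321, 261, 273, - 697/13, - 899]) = [ - 899,- 697/13,261, 273,321]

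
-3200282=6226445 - 9426727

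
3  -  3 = 0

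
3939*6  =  23634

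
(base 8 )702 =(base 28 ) G2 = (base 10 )450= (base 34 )d8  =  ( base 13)288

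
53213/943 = 56  +  405/943 =56.43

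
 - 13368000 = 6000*( - 2228)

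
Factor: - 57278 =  - 2^1*13^1*2203^1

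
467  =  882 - 415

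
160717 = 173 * 929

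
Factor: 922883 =13^1 * 70991^1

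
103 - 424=-321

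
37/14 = 2 + 9/14= 2.64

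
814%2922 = 814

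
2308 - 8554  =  -6246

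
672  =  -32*( - 21) 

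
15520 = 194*80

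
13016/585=22  +  146/585 =22.25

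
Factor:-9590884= - 2^2* 41^1*58481^1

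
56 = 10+46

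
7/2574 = 7/2574 = 0.00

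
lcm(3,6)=6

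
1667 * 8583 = 14307861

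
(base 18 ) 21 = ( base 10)37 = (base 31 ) 16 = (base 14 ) 29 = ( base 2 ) 100101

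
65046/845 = 65046/845= 76.98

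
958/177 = 958/177 = 5.41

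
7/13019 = 7/13019 = 0.00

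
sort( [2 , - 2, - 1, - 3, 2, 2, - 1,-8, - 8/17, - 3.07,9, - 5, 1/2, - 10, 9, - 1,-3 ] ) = [  -  10,-8, - 5,  -  3.07, - 3, - 3,-2, - 1, - 1,  -  1, - 8/17,1/2, 2, 2, 2,9,  9 ]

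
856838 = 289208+567630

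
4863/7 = 4863/7 = 694.71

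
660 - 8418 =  - 7758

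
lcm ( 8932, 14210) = 312620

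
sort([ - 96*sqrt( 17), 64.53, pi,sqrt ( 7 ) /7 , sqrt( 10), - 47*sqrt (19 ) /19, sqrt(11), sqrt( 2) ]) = [-96*sqrt(17 ), - 47*sqrt ( 19)/19, sqrt( 7)/7, sqrt( 2), pi, sqrt(10), sqrt( 11 ),64.53]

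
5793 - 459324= - 453531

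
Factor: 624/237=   2^4 * 13^1*79^( - 1) = 208/79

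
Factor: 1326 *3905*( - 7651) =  - 2^1*3^1*5^1*7^1*11^1 * 13^1*17^1*71^1*1093^1 = -39617107530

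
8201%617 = 180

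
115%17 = 13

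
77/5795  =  77/5795 = 0.01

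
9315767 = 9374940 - 59173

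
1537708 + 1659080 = 3196788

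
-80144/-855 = 93 + 629/855 = 93.74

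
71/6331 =71/6331 = 0.01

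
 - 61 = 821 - 882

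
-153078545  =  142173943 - 295252488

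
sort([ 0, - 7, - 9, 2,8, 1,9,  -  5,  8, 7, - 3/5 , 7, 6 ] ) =[ - 9,  -  7, - 5,  -  3/5, 0  ,  1, 2,  6, 7 , 7,8, 8,  9 ]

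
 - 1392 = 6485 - 7877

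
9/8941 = 9/8941 = 0.00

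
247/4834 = 247/4834 = 0.05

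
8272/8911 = 8272/8911 = 0.93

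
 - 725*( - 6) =4350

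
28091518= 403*69706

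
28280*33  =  933240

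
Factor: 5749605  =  3^2 * 5^1*67^1*1907^1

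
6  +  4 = 10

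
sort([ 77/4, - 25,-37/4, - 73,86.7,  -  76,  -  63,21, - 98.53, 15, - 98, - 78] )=[ - 98.53, - 98,-78, - 76,- 73, - 63, - 25 , - 37/4 , 15,77/4, 21, 86.7] 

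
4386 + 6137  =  10523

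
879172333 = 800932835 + 78239498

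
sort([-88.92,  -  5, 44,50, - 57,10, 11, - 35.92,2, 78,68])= [  -  88.92, - 57 ,-35.92,  -  5, 2,10, 11, 44 , 50,68 , 78] 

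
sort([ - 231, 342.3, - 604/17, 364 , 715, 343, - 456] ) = [ - 456, - 231, - 604/17, 342.3, 343, 364, 715]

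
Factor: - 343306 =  - 2^1*171653^1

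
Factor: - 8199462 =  - 2^1* 3^1*1366577^1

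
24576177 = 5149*4773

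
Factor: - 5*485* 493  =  - 5^2*17^1*29^1*97^1  =  - 1195525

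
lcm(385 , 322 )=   17710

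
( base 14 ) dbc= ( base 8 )5232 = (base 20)6fe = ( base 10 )2714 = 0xA9A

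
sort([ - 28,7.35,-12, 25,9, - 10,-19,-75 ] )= [- 75,-28, - 19,-12,-10,7.35,9,  25] 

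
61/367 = 61/367  =  0.17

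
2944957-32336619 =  - 29391662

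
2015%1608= 407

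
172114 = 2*86057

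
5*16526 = 82630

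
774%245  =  39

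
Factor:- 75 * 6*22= - 2^2 * 3^2* 5^2*11^1 = - 9900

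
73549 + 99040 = 172589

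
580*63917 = 37071860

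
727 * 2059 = 1496893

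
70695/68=1039 + 43/68 = 1039.63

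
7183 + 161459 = 168642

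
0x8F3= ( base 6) 14335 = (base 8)4363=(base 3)10010212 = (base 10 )2291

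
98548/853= 115 + 453/853 = 115.53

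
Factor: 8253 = 3^2 * 7^1*131^1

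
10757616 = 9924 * 1084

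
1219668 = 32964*37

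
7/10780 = 1/1540 = 0.00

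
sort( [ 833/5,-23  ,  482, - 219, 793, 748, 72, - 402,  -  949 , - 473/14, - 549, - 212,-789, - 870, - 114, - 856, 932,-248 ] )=[  -  949,  -  870, - 856, - 789, - 549, - 402, - 248,- 219,- 212, - 114, - 473/14, - 23 , 72  ,  833/5, 482, 748,793, 932 ] 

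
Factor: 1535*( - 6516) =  -10002060 = - 2^2*3^2*5^1*181^1 * 307^1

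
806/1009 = 806/1009 = 0.80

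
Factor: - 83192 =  - 2^3*10399^1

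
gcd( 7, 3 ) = 1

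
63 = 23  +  40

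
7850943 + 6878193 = 14729136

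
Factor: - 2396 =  - 2^2*599^1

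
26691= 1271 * 21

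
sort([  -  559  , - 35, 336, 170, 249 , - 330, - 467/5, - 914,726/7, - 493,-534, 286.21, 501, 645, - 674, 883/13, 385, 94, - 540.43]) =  [ - 914,  -  674, -559, - 540.43, - 534,-493, - 330,-467/5, - 35, 883/13, 94, 726/7,170,249, 286.21, 336, 385,  501,  645]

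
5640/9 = 626 + 2/3 = 626.67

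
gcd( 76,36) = 4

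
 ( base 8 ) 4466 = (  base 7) 6606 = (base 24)426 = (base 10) 2358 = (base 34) 21C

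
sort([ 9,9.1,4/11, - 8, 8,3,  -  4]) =[ - 8, - 4, 4/11,3,8,9, 9.1]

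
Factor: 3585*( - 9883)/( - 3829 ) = 3^1*5^1 * 7^(-1)*239^1*547^( - 1 )*9883^1= 35430555/3829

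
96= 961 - 865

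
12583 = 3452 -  - 9131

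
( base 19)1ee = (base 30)lb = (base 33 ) JE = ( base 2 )1010000001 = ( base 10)641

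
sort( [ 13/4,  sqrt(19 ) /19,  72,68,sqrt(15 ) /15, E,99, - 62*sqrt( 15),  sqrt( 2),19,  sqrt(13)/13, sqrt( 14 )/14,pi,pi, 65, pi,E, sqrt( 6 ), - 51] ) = [ - 62*sqrt(15), - 51,  sqrt(19 )/19, sqrt( 15)/15, sqrt(14 ) /14,sqrt(13 )/13,sqrt( 2), sqrt( 6),E,E,pi,pi, pi,13/4,19,65,68, 72,99 ] 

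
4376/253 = 17 + 75/253 =17.30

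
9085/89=102+7/89=102.08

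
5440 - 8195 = -2755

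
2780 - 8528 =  - 5748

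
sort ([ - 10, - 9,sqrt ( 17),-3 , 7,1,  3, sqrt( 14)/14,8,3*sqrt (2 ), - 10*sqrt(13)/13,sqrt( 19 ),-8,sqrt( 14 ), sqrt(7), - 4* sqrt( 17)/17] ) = [-10, - 9,-8,-3,-10* sqrt( 13) /13, - 4*sqrt(17 )/17,sqrt (14 )/14, 1,sqrt ( 7), 3,  sqrt( 14 ),sqrt (17 ),3*sqrt ( 2),  sqrt(19), 7,  8 ]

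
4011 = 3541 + 470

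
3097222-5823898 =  - 2726676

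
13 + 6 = 19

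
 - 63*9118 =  - 574434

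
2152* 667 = 1435384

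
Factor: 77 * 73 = 7^1*11^1*73^1 = 5621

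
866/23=37+15/23  =  37.65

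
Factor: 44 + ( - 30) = 14 = 2^1*7^1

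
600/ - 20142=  - 100/3357 = - 0.03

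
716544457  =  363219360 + 353325097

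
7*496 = 3472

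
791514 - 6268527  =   - 5477013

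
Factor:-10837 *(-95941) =37^1*2593^1*10837^1 = 1039712617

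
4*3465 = 13860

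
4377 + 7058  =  11435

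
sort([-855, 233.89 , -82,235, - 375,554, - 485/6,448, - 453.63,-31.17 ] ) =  [-855, - 453.63,-375,-82, - 485/6,  -  31.17, 233.89, 235 , 448, 554]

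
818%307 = 204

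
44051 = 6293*7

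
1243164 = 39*31876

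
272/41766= 136/20883=0.01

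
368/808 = 46/101 = 0.46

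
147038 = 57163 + 89875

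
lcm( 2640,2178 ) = 87120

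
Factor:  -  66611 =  - 59^1*1129^1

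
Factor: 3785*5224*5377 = 2^3*5^1*19^1* 283^1*653^1 * 757^1 = 106318560680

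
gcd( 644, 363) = 1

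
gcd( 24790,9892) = 2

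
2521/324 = 7 + 253/324= 7.78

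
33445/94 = 355 + 75/94=355.80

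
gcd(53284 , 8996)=692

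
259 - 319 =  - 60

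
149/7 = 21 + 2/7 = 21.29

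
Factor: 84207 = 3^1*28069^1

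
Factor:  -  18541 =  - 18541^1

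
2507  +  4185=6692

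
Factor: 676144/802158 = 2^3*3^(-1)*71^(  -  1)*269^(-1)*6037^1= 48296/57297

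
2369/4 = 592 + 1/4 = 592.25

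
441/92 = 4  +  73/92 =4.79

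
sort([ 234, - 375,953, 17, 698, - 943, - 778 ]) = [ - 943, - 778, - 375,17, 234,698,  953 ]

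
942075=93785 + 848290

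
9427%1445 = 757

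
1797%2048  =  1797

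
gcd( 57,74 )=1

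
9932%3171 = 419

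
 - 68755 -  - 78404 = 9649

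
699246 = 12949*54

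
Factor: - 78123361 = - 29^1*263^1*10243^1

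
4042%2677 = 1365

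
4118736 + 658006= 4776742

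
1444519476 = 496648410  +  947871066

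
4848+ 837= 5685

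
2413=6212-3799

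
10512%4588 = 1336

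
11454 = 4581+6873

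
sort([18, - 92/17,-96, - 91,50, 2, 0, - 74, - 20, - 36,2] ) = [ - 96, - 91, - 74, - 36, - 20,  -  92/17, 0,2,2,18,50]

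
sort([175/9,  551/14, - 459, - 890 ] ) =[- 890, -459, 175/9, 551/14] 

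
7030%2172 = 514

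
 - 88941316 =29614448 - 118555764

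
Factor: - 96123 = - 3^1*179^2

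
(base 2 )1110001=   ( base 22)53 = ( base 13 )89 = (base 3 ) 11012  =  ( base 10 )113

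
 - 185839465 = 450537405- 636376870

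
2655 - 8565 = - 5910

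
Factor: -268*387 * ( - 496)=51443136 = 2^6*3^2 * 31^1 * 43^1*67^1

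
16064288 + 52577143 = 68641431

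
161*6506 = 1047466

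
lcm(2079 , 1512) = 16632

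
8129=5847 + 2282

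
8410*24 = 201840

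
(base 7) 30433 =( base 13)34c0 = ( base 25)bln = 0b1110011111111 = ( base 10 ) 7423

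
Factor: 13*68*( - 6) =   -  2^3* 3^1  *  13^1*17^1=-  5304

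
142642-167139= - 24497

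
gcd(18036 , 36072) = 18036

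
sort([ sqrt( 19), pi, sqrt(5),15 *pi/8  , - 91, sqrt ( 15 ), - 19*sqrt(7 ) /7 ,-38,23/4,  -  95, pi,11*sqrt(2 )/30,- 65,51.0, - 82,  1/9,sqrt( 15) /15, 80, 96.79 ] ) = [ - 95, - 91, - 82 , - 65, - 38, - 19*sqrt(7)/7, 1/9,  sqrt( 15 ) /15, 11 * sqrt(2)/30, sqrt ( 5 ), pi, pi,  sqrt(15 ),sqrt(19 ), 23/4,15*pi/8, 51.0, 80, 96.79]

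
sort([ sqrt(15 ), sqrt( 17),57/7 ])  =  [ sqrt(15), sqrt( 17),57/7 ] 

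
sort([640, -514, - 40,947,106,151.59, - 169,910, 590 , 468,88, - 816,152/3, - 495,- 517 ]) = [-816, - 517,  -  514, - 495 , - 169, - 40, 152/3,88,106,151.59,468,590,640, 910, 947]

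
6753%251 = 227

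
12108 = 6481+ 5627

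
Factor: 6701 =6701^1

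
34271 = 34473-202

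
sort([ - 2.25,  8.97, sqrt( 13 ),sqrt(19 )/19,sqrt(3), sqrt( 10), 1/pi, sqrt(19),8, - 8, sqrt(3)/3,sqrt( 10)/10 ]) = [ - 8,-2.25,sqrt(19)/19,sqrt(10)/10,1/pi, sqrt( 3 )/3,  sqrt ( 3 ), sqrt( 10), sqrt( 13 ), sqrt( 19), 8, 8.97]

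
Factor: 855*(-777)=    - 3^3*5^1*7^1*19^1*37^1 = - 664335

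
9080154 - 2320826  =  6759328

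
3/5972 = 3/5972 = 0.00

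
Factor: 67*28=2^2*7^1*67^1= 1876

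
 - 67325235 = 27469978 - 94795213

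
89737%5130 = 2527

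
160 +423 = 583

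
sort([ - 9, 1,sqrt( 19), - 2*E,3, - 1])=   [ - 9, - 2*E, - 1,1,3,sqrt(19)]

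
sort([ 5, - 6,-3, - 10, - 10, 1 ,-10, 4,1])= [-10,-10, - 10, - 6, - 3,1,1,4,5]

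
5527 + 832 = 6359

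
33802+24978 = 58780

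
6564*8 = 52512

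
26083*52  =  1356316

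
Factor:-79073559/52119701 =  - 3^2*379^(-1)*137519^(  -  1 )*8785951^1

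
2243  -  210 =2033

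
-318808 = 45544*( - 7) 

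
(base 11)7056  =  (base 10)9378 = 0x24a2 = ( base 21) 105c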